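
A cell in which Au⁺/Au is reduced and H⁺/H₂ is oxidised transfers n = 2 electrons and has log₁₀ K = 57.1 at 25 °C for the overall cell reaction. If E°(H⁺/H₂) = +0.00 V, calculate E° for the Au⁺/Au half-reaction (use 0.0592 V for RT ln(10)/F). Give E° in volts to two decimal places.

+1.69 V

E°cell = (0.0592/n)·log K = (0.0592/2)(57.1) = +1.690 V.
Since Au⁺/Au is the cathode and H⁺/H₂ the anode, E°cell = E°(Au⁺/Au) − E°(H⁺/H₂).
So E°(Au⁺/Au) = E°cell + E°(H⁺/H₂) = +1.690 + (+0.00) = +1.69 V.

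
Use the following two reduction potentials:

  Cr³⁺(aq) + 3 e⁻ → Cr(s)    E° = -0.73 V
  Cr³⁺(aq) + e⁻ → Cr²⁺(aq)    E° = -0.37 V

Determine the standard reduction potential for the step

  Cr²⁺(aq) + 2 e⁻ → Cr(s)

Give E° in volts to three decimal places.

-0.910 V

Sequential free energies add, so n₃E°₃ = n₁E°₁ + n₂E°₂.
With n₃ = 3, and the known step contributing 1×(-0.37) V, the unknown satisfies 2·E° = 3×(-0.73) − 1×(-0.37) = -1.820.
E° = -1.820 / 2 = -0.910 V.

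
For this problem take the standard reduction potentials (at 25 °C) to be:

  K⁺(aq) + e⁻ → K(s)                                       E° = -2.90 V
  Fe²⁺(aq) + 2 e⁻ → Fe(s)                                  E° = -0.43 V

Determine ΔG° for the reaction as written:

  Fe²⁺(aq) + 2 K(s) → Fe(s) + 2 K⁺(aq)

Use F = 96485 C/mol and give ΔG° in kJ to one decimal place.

-476.6 kJ

As written, Fe²⁺/Fe is reduced (cathode) and K⁺/K is oxidised (anode), so E°cell = (-0.43) − (-2.90) = +2.47 V.
Balancing electrons gives n = 2.
ΔG° = −nFE° = −(2)(96485)(+2.47) = -476,636 J = -476.6 kJ.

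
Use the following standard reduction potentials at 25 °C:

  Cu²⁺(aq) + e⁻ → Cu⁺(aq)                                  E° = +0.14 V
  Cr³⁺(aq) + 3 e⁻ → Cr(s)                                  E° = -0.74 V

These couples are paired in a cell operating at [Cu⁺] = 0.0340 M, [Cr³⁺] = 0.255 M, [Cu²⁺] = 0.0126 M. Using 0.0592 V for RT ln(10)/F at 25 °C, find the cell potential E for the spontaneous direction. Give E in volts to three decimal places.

+0.866 V

Cu²⁺/Cu⁺ is the cathode (higher E°), Cr³⁺/Cr the anode: E°cell = +0.14 − (-0.74) = +0.88 V, n = 3.
Overall: 3 Cu²⁺(aq) + Cr(s) → 3 Cu⁺(aq) + Cr³⁺(aq)
Q = [Cu⁺]^3·[Cr³⁺] / ([Cu²⁺]^3); log Q = 0.700.
E = E° − (0.0592/n) log Q = +0.88 − (0.0592/3)(0.700) = +0.866 V.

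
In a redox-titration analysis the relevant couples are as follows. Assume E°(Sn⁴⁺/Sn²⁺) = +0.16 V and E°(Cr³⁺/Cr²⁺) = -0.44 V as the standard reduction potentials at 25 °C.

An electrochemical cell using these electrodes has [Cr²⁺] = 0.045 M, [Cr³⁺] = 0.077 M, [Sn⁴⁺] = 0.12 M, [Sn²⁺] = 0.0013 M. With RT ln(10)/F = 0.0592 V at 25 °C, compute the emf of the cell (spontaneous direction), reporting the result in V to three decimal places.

+0.644 V

Sn⁴⁺/Sn²⁺ is the cathode (higher E°), Cr³⁺/Cr²⁺ the anode: E°cell = +0.16 − (-0.44) = +0.60 V, n = 2.
Overall: Sn⁴⁺(aq) + 2 Cr²⁺(aq) → Sn²⁺(aq) + 2 Cr³⁺(aq)
Q = [Sn²⁺]·[Cr³⁺]^2 / ([Sn⁴⁺]·[Cr²⁺]^2); log Q = -1.499.
E = E° − (0.0592/n) log Q = +0.60 − (0.0592/2)(-1.499) = +0.644 V.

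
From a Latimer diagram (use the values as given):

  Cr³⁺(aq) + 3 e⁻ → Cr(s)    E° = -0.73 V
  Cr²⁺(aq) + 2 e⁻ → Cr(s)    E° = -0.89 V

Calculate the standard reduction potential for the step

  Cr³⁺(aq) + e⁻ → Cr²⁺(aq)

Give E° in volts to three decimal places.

Sequential free energies add, so n₃E°₃ = n₁E°₁ + n₂E°₂.
With n₃ = 3, and the known step contributing 2×(-0.89) V, the unknown satisfies 1·E° = 3×(-0.73) − 2×(-0.89) = -0.410.
E° = -0.410 / 1 = -0.410 V.

-0.410 V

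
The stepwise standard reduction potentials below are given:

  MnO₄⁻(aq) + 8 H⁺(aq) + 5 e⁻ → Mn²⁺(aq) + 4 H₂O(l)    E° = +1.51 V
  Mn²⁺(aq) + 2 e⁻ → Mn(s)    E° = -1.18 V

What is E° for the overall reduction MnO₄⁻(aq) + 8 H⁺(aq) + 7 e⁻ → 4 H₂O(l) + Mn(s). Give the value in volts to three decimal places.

+0.741 V

Adding the free-energy changes (−nFE°) of the two steps gives −n₃FE°₃ = −n₁FE°₁ − n₂FE°₂.
E°₃ = (5×+1.51 + 2×-1.18) / 7 = (+5.190) / 7 = +0.741 V.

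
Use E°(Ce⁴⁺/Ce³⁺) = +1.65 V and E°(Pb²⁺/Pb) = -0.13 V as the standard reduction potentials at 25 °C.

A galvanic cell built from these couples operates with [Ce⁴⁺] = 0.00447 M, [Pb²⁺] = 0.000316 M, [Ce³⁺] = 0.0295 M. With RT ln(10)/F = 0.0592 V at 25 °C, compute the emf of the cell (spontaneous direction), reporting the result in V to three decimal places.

+1.835 V

Ce⁴⁺/Ce³⁺ is the cathode (higher E°), Pb²⁺/Pb the anode: E°cell = +1.65 − (-0.13) = +1.78 V, n = 2.
Overall: 2 Ce⁴⁺(aq) + Pb(s) → 2 Ce³⁺(aq) + Pb²⁺(aq)
Q = [Ce³⁺]^2·[Pb²⁺] / ([Ce⁴⁺]^2); log Q = -1.861.
E = E° − (0.0592/n) log Q = +1.78 − (0.0592/2)(-1.861) = +1.835 V.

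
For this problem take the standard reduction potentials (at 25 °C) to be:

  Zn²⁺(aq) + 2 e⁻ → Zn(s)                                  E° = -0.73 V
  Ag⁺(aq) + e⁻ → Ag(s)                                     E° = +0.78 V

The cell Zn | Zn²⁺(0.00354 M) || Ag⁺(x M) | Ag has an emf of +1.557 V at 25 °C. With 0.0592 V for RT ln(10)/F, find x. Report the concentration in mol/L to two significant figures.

Ag⁺/Ag is the cathode, Zn²⁺/Zn the anode: E°cell = +1.51 V, n = 2.
Overall reaction: 2 Ag⁺(aq) + Zn(s) → 2 Ag(s) + Zn²⁺(aq); Q = [Zn²⁺]^1/[Ag⁺]^2.
From E = E° − (0.0592/n) log Q: log Q = (E° − E)·n/0.0592 = (+1.51 − (+1.557))·2/0.0592 = -1.5878.
So 2·log[Ag⁺] = 1·log(0.00354) − log Q = -2.4510 − (-1.5878) = -0.8632; log[Ag⁺] = -0.8632 / 2 = -0.4316; [Ag⁺] = 10^(-0.4316) ≈ 0.37 M.

0.37 M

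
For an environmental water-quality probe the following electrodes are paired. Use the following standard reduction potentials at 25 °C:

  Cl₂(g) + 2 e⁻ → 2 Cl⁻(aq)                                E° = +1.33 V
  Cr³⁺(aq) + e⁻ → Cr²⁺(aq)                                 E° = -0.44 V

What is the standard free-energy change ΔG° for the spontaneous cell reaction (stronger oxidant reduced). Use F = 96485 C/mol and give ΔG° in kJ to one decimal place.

Cl₂/Cl⁻ (E° = +1.33 V) is the cathode; Cr³⁺/Cr²⁺ (E° = -0.44 V) is the anode, so E°cell = +1.77 V.
Balancing electrons gives n = 2 (lcm of 2 and 1).
ΔG° = −nFE° = −(2)(96485)(+1.77) = -341,557 J = -341.6 kJ.

-341.6 kJ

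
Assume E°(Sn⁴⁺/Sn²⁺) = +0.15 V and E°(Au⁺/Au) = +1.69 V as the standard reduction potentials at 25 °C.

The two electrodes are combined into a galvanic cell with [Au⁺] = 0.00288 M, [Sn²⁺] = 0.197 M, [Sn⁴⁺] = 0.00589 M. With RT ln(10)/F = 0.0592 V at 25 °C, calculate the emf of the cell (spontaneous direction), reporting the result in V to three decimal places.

+1.435 V

Au⁺/Au is the cathode (higher E°), Sn⁴⁺/Sn²⁺ the anode: E°cell = +1.69 − (+0.15) = +1.54 V, n = 2.
Overall: 2 Au⁺(aq) + Sn²⁺(aq) → 2 Au(s) + Sn⁴⁺(aq)
Q = [Sn⁴⁺] / ([Au⁺]^2·[Sn²⁺]); log Q = 3.557.
E = E° − (0.0592/n) log Q = +1.54 − (0.0592/2)(3.557) = +1.435 V.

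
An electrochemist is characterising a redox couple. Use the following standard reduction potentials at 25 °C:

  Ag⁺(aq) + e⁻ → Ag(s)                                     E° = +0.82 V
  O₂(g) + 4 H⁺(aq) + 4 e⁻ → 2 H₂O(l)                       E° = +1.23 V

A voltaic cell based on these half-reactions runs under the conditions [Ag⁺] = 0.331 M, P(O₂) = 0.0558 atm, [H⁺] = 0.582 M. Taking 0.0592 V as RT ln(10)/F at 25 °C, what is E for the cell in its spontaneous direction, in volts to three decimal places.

O₂/H₂O is the cathode (higher E°), Ag⁺/Ag the anode: E°cell = +1.23 − (+0.82) = +0.41 V, n = 4.
Overall: O₂(g) + 4 H⁺(aq) + 4 Ag(s) → 2 H₂O(l) + 4 Ag⁺(aq)
Q = [Ag⁺]^4 / (P(O₂)·[H⁺]^4); log Q = 0.273.
E = E° − (0.0592/n) log Q = +0.41 − (0.0592/4)(0.273) = +0.406 V.

+0.406 V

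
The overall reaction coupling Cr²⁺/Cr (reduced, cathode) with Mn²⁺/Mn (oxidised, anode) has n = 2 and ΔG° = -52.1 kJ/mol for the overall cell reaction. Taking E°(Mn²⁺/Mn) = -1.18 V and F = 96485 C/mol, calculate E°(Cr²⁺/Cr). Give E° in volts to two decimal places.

E°cell = −ΔG°/(nF) = −(-52.1×10³)/((2)(96485)) = +0.270 V.
Since Cr²⁺/Cr is the cathode and Mn²⁺/Mn the anode, E°cell = E°(Cr²⁺/Cr) − E°(Mn²⁺/Mn).
So E°(Cr²⁺/Cr) = E°cell + E°(Mn²⁺/Mn) = +0.270 + (-1.18) = -0.91 V.

-0.91 V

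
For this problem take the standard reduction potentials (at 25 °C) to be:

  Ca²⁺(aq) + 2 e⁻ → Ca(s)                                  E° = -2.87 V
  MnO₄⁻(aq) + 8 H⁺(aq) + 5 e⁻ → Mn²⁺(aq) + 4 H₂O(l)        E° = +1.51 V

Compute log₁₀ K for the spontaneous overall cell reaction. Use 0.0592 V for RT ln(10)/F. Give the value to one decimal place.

Cathode: MnO₄⁻/Mn²⁺; anode: Ca²⁺/Ca. E°cell = +4.38 V, n = 10.
log K = nE°cell / 0.0592 = (10)(+4.38) / 0.0592 = 739.9.

739.9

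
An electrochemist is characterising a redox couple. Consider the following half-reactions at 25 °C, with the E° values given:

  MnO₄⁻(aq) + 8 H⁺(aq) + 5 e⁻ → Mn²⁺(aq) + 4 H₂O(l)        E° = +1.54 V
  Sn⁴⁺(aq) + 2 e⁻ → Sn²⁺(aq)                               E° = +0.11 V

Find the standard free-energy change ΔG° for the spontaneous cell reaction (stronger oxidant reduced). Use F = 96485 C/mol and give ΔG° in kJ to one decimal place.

MnO₄⁻/Mn²⁺ (E° = +1.54 V) is the cathode; Sn⁴⁺/Sn²⁺ (E° = +0.11 V) is the anode, so E°cell = +1.43 V.
Balancing electrons gives n = 10 (lcm of 5 and 2).
ΔG° = −nFE° = −(10)(96485)(+1.43) = -1,379,736 J = -1379.7 kJ.

-1379.7 kJ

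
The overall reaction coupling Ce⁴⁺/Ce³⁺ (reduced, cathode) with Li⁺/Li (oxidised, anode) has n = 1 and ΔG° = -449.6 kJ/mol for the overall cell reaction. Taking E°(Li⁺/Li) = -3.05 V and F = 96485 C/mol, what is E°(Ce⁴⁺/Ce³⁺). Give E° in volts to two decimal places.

E°cell = −ΔG°/(nF) = −(-449.6×10³)/((1)(96485)) = +4.660 V.
Since Ce⁴⁺/Ce³⁺ is the cathode and Li⁺/Li the anode, E°cell = E°(Ce⁴⁺/Ce³⁺) − E°(Li⁺/Li).
So E°(Ce⁴⁺/Ce³⁺) = E°cell + E°(Li⁺/Li) = +4.660 + (-3.05) = +1.61 V.

+1.61 V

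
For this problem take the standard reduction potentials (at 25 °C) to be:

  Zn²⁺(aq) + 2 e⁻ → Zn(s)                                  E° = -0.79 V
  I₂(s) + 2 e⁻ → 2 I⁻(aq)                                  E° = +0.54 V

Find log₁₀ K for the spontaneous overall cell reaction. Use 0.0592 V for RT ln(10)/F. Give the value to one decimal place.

44.9

Cathode: I₂/I⁻; anode: Zn²⁺/Zn. E°cell = +1.33 V, n = 2.
log K = nE°cell / 0.0592 = (2)(+1.33) / 0.0592 = 44.9.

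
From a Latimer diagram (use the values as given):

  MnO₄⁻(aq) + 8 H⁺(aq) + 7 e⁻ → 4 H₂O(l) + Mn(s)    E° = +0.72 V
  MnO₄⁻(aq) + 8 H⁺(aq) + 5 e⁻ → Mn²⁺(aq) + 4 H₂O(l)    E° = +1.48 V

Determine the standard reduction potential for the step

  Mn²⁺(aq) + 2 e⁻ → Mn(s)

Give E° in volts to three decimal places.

Sequential free energies add, so n₃E°₃ = n₁E°₁ + n₂E°₂.
With n₃ = 7, and the known step contributing 5×(+1.48) V, the unknown satisfies 2·E° = 7×(+0.72) − 5×(+1.48) = -2.360.
E° = -2.360 / 2 = -1.180 V.

-1.180 V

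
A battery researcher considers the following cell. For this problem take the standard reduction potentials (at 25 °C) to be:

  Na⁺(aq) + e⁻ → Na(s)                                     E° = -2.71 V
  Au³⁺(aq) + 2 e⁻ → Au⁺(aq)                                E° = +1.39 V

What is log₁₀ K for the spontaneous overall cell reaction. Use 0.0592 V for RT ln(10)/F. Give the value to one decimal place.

138.5

Cathode: Au³⁺/Au⁺; anode: Na⁺/Na. E°cell = +4.10 V, n = 2.
log K = nE°cell / 0.0592 = (2)(+4.10) / 0.0592 = 138.5.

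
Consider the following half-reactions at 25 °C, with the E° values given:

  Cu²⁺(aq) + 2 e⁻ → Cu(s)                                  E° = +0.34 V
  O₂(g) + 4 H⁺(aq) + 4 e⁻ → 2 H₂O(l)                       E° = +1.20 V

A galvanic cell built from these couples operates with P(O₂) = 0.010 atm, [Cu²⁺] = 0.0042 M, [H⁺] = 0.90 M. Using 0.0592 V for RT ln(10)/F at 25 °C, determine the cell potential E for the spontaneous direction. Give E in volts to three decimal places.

+0.898 V

O₂/H₂O is the cathode (higher E°), Cu²⁺/Cu the anode: E°cell = +1.20 − (+0.34) = +0.86 V, n = 4.
Overall: O₂(g) + 4 H⁺(aq) + 2 Cu(s) → 2 H₂O(l) + 2 Cu²⁺(aq)
Q = [Cu²⁺]^2 / (P(O₂)·[H⁺]^4); log Q = -2.570.
E = E° − (0.0592/n) log Q = +0.86 − (0.0592/4)(-2.570) = +0.898 V.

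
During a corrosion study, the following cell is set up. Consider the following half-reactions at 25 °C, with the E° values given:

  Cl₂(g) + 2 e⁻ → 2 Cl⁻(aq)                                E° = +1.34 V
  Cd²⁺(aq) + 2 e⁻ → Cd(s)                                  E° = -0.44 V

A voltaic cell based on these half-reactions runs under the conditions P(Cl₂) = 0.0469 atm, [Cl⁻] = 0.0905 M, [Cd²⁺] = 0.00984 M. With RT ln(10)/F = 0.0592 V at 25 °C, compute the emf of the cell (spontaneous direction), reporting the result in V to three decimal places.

Cl₂/Cl⁻ is the cathode (higher E°), Cd²⁺/Cd the anode: E°cell = +1.34 − (-0.44) = +1.78 V, n = 2.
Overall: Cl₂(g) + Cd(s) → 2 Cl⁻(aq) + Cd²⁺(aq)
Q = [Cl⁻]^2·[Cd²⁺] / (P(Cl₂)); log Q = -2.765.
E = E° − (0.0592/n) log Q = +1.78 − (0.0592/2)(-2.765) = +1.862 V.

+1.862 V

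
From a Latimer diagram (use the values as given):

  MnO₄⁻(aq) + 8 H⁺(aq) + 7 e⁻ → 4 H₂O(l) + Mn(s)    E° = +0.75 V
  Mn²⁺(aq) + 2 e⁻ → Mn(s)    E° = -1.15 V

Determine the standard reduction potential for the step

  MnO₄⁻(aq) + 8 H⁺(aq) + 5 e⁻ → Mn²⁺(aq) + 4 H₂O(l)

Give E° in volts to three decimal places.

Sequential free energies add, so n₃E°₃ = n₁E°₁ + n₂E°₂.
With n₃ = 7, and the known step contributing 2×(-1.15) V, the unknown satisfies 5·E° = 7×(+0.75) − 2×(-1.15) = +7.550.
E° = +7.550 / 5 = +1.510 V.

+1.510 V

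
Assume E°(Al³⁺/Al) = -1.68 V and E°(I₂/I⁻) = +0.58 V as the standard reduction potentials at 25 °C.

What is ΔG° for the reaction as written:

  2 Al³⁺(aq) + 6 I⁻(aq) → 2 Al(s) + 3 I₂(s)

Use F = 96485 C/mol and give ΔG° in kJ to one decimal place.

As written, Al³⁺/Al is reduced (cathode) and I₂/I⁻ is oxidised (anode), so E°cell = (-1.68) − (+0.58) = -2.26 V.
Balancing electrons gives n = 6.
ΔG° = −nFE° = −(6)(96485)(-2.26) = 1,308,337 J = +1308.3 kJ.

+1308.3 kJ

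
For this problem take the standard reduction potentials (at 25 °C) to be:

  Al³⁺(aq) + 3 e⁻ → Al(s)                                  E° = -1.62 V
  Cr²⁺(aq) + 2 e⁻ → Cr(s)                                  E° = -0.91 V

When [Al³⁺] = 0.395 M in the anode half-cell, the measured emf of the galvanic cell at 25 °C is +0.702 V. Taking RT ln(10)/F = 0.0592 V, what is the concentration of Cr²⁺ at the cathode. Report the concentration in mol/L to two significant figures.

Cr²⁺/Cr is the cathode, Al³⁺/Al the anode: E°cell = +0.71 V, n = 6.
Overall reaction: 3 Cr²⁺(aq) + 2 Al(s) → 3 Cr(s) + 2 Al³⁺(aq); Q = [Al³⁺]^2/[Cr²⁺]^3.
From E = E° − (0.0592/n) log Q: log Q = (E° − E)·n/0.0592 = (+0.71 − (+0.702))·6/0.0592 = 0.8108.
So 3·log[Cr²⁺] = 2·log(0.395) − log Q = -0.8068 − (0.8108) = -1.6176; log[Cr²⁺] = -1.6176 / 3 = -0.5392; [Cr²⁺] = 10^(-0.5392) ≈ 0.29 M.

0.29 M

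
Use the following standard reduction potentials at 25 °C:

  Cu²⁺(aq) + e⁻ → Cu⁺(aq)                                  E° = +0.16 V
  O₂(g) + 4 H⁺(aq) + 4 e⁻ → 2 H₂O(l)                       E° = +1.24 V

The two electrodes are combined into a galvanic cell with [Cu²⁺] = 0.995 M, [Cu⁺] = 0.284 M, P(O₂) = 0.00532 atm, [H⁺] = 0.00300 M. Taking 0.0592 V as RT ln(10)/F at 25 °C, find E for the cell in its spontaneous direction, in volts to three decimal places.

O₂/H₂O is the cathode (higher E°), Cu²⁺/Cu⁺ the anode: E°cell = +1.24 − (+0.16) = +1.08 V, n = 4.
Overall: O₂(g) + 4 H⁺(aq) + 4 Cu⁺(aq) → 2 H₂O(l) + 4 Cu²⁺(aq)
Q = [Cu²⁺]^4 / (P(O₂)·[H⁺]^4·[Cu⁺]^4); log Q = 14.544.
E = E° − (0.0592/n) log Q = +1.08 − (0.0592/4)(14.544) = +0.865 V.

+0.865 V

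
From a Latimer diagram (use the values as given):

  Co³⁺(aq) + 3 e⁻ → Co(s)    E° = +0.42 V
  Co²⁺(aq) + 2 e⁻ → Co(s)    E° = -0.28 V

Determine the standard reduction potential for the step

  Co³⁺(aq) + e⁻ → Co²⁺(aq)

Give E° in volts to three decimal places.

+1.820 V

Sequential free energies add, so n₃E°₃ = n₁E°₁ + n₂E°₂.
With n₃ = 3, and the known step contributing 2×(-0.28) V, the unknown satisfies 1·E° = 3×(+0.42) − 2×(-0.28) = +1.820.
E° = +1.820 / 1 = +1.820 V.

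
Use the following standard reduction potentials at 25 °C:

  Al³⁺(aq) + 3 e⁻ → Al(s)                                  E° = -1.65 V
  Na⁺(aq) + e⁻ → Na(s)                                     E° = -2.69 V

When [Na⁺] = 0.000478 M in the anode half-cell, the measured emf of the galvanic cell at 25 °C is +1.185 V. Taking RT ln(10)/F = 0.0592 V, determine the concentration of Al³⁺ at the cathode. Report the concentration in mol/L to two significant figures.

0.0024 M

Al³⁺/Al is the cathode, Na⁺/Na the anode: E°cell = +1.04 V, n = 3.
Overall reaction: Al³⁺(aq) + 3 Na(s) → Al(s) + 3 Na⁺(aq); Q = [Na⁺]^3/[Al³⁺]^1.
From E = E° − (0.0592/n) log Q: log Q = (E° − E)·n/0.0592 = (+1.04 − (+1.185))·3/0.0592 = -7.3480.
So 1·log[Al³⁺] = 3·log(0.000478) − log Q = -9.9617 − (-7.3480) = -2.6137; [Al³⁺] = 10^(-2.6137) ≈ 0.0024 M.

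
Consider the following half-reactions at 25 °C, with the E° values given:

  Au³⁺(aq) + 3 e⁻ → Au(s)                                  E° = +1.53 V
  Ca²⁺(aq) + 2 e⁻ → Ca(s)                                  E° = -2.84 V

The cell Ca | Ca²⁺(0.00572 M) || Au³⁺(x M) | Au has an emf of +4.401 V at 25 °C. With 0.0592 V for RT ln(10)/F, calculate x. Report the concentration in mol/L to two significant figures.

Au³⁺/Au is the cathode, Ca²⁺/Ca the anode: E°cell = +4.37 V, n = 6.
Overall reaction: 2 Au³⁺(aq) + 3 Ca(s) → 2 Au(s) + 3 Ca²⁺(aq); Q = [Ca²⁺]^3/[Au³⁺]^2.
From E = E° − (0.0592/n) log Q: log Q = (E° − E)·n/0.0592 = (+4.37 − (+4.401))·6/0.0592 = -3.1419.
So 2·log[Au³⁺] = 3·log(0.00572) − log Q = -6.7278 − (-3.1419) = -3.5859; log[Au³⁺] = -3.5859 / 2 = -1.7930; [Au³⁺] = 10^(-1.7930) ≈ 0.016 M.

0.016 M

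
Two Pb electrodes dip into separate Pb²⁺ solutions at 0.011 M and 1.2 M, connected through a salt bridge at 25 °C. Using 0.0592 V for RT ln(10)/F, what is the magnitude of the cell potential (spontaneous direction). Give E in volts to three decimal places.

+0.060 V

For a concentration cell E°cell = 0. The 1.2 M side is the cathode (reduction is favoured where [Pb²⁺] is higher).
With n = 2, E = −(0.0592/2) log([Pb²⁺]ₐₙ/[Pb²⁺]꜀ₐₜ) = −(0.0592/2) log(0.011/1.2) = −(0.0592/2)(-2.038) = +0.060 V.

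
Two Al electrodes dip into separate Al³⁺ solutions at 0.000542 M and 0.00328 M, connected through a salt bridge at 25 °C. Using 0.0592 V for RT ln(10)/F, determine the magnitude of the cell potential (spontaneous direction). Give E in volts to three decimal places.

For a concentration cell E°cell = 0. The 0.00328 M side is the cathode (reduction is favoured where [Al³⁺] is higher).
With n = 3, E = −(0.0592/3) log([Al³⁺]ₐₙ/[Al³⁺]꜀ₐₜ) = −(0.0592/3) log(0.000542/0.00328) = −(0.0592/3)(-0.782) = +0.015 V.

+0.015 V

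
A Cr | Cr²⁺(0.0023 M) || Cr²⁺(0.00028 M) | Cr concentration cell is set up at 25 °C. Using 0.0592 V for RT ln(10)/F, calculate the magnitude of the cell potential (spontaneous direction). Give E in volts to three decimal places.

For a concentration cell E°cell = 0. The 0.0023 M side is the cathode (reduction is favoured where [Cr²⁺] is higher).
With n = 2, E = −(0.0592/2) log([Cr²⁺]ₐₙ/[Cr²⁺]꜀ₐₜ) = −(0.0592/2) log(0.00028/0.0023) = −(0.0592/2)(-0.915) = +0.027 V.

+0.027 V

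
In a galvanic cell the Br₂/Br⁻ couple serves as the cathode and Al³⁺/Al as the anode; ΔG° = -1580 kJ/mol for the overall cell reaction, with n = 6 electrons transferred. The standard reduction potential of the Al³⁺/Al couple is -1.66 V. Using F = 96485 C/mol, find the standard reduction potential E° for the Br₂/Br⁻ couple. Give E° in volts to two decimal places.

E°cell = −ΔG°/(nF) = −(-1580×10³)/((6)(96485)) = +2.729 V.
Since Br₂/Br⁻ is the cathode and Al³⁺/Al the anode, E°cell = E°(Br₂/Br⁻) − E°(Al³⁺/Al).
So E°(Br₂/Br⁻) = E°cell + E°(Al³⁺/Al) = +2.729 + (-1.66) = +1.07 V.

+1.07 V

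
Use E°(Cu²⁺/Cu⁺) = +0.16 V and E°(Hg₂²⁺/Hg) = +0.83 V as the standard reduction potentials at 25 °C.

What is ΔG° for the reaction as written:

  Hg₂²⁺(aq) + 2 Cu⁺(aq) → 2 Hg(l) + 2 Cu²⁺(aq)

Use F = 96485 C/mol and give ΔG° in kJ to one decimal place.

-129.3 kJ

As written, Hg₂²⁺/Hg is reduced (cathode) and Cu²⁺/Cu⁺ is oxidised (anode), so E°cell = (+0.83) − (+0.16) = +0.67 V.
Balancing electrons gives n = 2.
ΔG° = −nFE° = −(2)(96485)(+0.67) = -129,290 J = -129.3 kJ.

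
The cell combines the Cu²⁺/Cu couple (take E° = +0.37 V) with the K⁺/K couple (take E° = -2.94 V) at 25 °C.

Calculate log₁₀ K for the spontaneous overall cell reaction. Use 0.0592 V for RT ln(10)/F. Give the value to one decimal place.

111.8

Cathode: Cu²⁺/Cu; anode: K⁺/K. E°cell = +3.31 V, n = 2.
log K = nE°cell / 0.0592 = (2)(+3.31) / 0.0592 = 111.8.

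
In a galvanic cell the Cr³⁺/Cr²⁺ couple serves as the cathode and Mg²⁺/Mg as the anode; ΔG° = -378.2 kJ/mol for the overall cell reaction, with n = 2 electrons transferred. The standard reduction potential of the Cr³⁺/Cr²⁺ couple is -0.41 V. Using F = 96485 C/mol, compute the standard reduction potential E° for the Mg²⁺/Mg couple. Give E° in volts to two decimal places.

-2.37 V

E°cell = −ΔG°/(nF) = −(-378.2×10³)/((2)(96485)) = +1.960 V.
Since Cr³⁺/Cr²⁺ is the cathode and Mg²⁺/Mg the anode, E°cell = E°(Cr³⁺/Cr²⁺) − E°(Mg²⁺/Mg).
So E°(Mg²⁺/Mg) = E°(Cr³⁺/Cr²⁺) − E°cell = (-0.41) − (+1.960) = -2.37 V.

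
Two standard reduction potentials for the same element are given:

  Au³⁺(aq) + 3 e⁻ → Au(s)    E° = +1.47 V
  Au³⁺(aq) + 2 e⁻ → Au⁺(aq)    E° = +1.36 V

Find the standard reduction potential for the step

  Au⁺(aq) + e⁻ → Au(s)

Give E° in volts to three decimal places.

+1.690 V

Sequential free energies add, so n₃E°₃ = n₁E°₁ + n₂E°₂.
With n₃ = 3, and the known step contributing 2×(+1.36) V, the unknown satisfies 1·E° = 3×(+1.47) − 2×(+1.36) = +1.690.
E° = +1.690 / 1 = +1.690 V.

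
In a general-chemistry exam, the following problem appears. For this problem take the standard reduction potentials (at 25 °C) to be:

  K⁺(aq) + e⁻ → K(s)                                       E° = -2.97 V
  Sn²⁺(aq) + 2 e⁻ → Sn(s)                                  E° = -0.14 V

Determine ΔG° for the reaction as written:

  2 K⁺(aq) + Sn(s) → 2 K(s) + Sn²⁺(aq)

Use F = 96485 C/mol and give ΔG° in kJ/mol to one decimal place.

+546.1 kJ/mol

As written, K⁺/K is reduced (cathode) and Sn²⁺/Sn is oxidised (anode), so E°cell = (-2.97) − (-0.14) = -2.83 V.
Balancing electrons gives n = 2.
ΔG° = −nFE° = −(2)(96485)(-2.83) = 546,105 J = +546.1 kJ/mol.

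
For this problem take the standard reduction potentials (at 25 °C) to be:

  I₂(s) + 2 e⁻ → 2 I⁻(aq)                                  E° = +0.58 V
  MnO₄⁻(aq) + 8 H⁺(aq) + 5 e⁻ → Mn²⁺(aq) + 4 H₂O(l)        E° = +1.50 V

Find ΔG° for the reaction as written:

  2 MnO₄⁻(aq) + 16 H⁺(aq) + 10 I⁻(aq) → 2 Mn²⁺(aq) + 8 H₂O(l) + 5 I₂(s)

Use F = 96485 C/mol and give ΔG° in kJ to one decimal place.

As written, MnO₄⁻/Mn²⁺ is reduced (cathode) and I₂/I⁻ is oxidised (anode), so E°cell = (+1.50) − (+0.58) = +0.92 V.
Balancing electrons gives n = 10.
ΔG° = −nFE° = −(10)(96485)(+0.92) = -887,662 J = -887.7 kJ.

-887.7 kJ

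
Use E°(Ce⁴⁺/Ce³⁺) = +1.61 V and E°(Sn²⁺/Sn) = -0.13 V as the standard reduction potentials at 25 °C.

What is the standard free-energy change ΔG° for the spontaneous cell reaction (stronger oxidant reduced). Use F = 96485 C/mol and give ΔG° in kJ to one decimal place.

-335.8 kJ

Ce⁴⁺/Ce³⁺ (E° = +1.61 V) is the cathode; Sn²⁺/Sn (E° = -0.13 V) is the anode, so E°cell = +1.74 V.
Balancing electrons gives n = 2 (lcm of 1 and 2).
ΔG° = −nFE° = −(2)(96485)(+1.74) = -335,768 J = -335.8 kJ.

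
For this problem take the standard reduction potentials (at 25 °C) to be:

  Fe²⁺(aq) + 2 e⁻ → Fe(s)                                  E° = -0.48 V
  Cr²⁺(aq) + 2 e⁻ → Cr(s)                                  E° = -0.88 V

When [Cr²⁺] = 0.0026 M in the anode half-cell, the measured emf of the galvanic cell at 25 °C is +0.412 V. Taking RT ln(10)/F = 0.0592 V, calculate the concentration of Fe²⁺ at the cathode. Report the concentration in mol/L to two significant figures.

0.0066 M

Fe²⁺/Fe is the cathode, Cr²⁺/Cr the anode: E°cell = +0.40 V, n = 2.
Overall reaction: Fe²⁺(aq) + Cr(s) → Fe(s) + Cr²⁺(aq); Q = [Cr²⁺]^1/[Fe²⁺]^1.
From E = E° − (0.0592/n) log Q: log Q = (E° − E)·n/0.0592 = (+0.40 − (+0.412))·2/0.0592 = -0.4054.
So 1·log[Fe²⁺] = 1·log(0.0026) − log Q = -2.5850 − (-0.4054) = -2.1796; [Fe²⁺] = 10^(-2.1796) ≈ 0.0066 M.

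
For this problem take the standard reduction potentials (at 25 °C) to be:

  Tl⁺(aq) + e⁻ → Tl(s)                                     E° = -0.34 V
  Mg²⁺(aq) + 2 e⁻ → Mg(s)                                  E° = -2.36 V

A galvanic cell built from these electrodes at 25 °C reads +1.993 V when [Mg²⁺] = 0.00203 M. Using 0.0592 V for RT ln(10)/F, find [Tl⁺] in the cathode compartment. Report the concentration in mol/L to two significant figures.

Tl⁺/Tl is the cathode, Mg²⁺/Mg the anode: E°cell = +2.02 V, n = 2.
Overall reaction: 2 Tl⁺(aq) + Mg(s) → 2 Tl(s) + Mg²⁺(aq); Q = [Mg²⁺]^1/[Tl⁺]^2.
From E = E° − (0.0592/n) log Q: log Q = (E° − E)·n/0.0592 = (+2.02 − (+1.993))·2/0.0592 = 0.9122.
So 2·log[Tl⁺] = 1·log(0.00203) − log Q = -2.6925 − (0.9122) = -3.6047; log[Tl⁺] = -3.6047 / 2 = -1.8023; [Tl⁺] = 10^(-1.8023) ≈ 0.016 M.

0.016 M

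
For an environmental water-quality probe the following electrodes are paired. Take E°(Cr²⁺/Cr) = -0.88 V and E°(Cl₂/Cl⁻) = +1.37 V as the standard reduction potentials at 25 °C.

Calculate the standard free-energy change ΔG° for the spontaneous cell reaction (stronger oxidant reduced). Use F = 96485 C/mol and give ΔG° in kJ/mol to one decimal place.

Cl₂/Cl⁻ (E° = +1.37 V) is the cathode; Cr²⁺/Cr (E° = -0.88 V) is the anode, so E°cell = +2.25 V.
Balancing electrons gives n = 2 (lcm of 2 and 2).
ΔG° = −nFE° = −(2)(96485)(+2.25) = -434,182 J = -434.2 kJ/mol.

-434.2 kJ/mol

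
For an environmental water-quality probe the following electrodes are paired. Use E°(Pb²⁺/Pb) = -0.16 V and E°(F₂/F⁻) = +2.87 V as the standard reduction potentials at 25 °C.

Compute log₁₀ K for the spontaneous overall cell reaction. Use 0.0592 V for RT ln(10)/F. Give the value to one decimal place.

Cathode: F₂/F⁻; anode: Pb²⁺/Pb. E°cell = +3.03 V, n = 2.
log K = nE°cell / 0.0592 = (2)(+3.03) / 0.0592 = 102.4.

102.4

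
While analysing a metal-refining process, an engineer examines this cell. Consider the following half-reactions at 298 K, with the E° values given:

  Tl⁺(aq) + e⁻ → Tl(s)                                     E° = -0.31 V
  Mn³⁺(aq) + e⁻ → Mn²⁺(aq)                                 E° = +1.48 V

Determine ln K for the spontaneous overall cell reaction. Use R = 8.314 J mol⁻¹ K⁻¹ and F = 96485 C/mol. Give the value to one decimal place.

69.7

Cathode: Mn³⁺/Mn²⁺; anode: Tl⁺/Tl. E°cell = (+1.48) − (-0.31) = +1.79 V, with n = 1.
ΔG° = −nFE° = −RT ln K, so ln K = nFE°/(RT) = (1)(96485)(+1.79) / ((8.314)(298)) = 69.709.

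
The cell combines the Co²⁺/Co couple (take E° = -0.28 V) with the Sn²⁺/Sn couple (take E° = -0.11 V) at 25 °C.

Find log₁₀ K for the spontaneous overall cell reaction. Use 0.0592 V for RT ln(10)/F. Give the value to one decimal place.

Cathode: Sn²⁺/Sn; anode: Co²⁺/Co. E°cell = +0.17 V, n = 2.
log K = nE°cell / 0.0592 = (2)(+0.17) / 0.0592 = 5.7.

5.7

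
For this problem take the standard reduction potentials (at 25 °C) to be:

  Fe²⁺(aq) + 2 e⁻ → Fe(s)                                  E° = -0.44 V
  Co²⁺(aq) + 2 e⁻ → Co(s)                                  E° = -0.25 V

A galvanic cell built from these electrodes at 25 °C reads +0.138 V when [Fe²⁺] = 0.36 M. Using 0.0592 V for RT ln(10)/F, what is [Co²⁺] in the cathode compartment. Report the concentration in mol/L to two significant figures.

Co²⁺/Co is the cathode, Fe²⁺/Fe the anode: E°cell = +0.19 V, n = 2.
Overall reaction: Co²⁺(aq) + Fe(s) → Co(s) + Fe²⁺(aq); Q = [Fe²⁺]^1/[Co²⁺]^1.
From E = E° − (0.0592/n) log Q: log Q = (E° − E)·n/0.0592 = (+0.19 − (+0.138))·2/0.0592 = 1.7568.
So 1·log[Co²⁺] = 1·log(0.36) − log Q = -0.4437 − (1.7568) = -2.2005; [Co²⁺] = 10^(-2.2005) ≈ 0.0063 M.

0.0063 M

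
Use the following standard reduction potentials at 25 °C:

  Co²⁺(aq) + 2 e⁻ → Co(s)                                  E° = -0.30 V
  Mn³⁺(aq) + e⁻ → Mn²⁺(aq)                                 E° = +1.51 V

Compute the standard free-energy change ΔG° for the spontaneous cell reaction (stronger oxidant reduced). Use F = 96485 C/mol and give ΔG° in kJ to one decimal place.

Mn³⁺/Mn²⁺ (E° = +1.51 V) is the cathode; Co²⁺/Co (E° = -0.30 V) is the anode, so E°cell = +1.81 V.
Balancing electrons gives n = 2 (lcm of 1 and 2).
ΔG° = −nFE° = −(2)(96485)(+1.81) = -349,276 J = -349.3 kJ.

-349.3 kJ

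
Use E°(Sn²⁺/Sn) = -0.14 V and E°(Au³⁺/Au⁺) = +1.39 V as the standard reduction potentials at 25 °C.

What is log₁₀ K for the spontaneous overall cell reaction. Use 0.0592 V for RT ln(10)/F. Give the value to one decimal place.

51.7

Cathode: Au³⁺/Au⁺; anode: Sn²⁺/Sn. E°cell = +1.53 V, n = 2.
log K = nE°cell / 0.0592 = (2)(+1.53) / 0.0592 = 51.7.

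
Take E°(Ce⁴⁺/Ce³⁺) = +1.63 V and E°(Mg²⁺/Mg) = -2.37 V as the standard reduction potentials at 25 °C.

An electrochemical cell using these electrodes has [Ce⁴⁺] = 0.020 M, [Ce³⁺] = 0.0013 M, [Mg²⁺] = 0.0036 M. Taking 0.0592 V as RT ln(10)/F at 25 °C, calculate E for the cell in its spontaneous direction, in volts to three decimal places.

Ce⁴⁺/Ce³⁺ is the cathode (higher E°), Mg²⁺/Mg the anode: E°cell = +1.63 − (-2.37) = +4.00 V, n = 2.
Overall: 2 Ce⁴⁺(aq) + Mg(s) → 2 Ce³⁺(aq) + Mg²⁺(aq)
Q = [Ce³⁺]^2·[Mg²⁺] / ([Ce⁴⁺]^2); log Q = -4.818.
E = E° − (0.0592/n) log Q = +4.00 − (0.0592/2)(-4.818) = +4.143 V.

+4.143 V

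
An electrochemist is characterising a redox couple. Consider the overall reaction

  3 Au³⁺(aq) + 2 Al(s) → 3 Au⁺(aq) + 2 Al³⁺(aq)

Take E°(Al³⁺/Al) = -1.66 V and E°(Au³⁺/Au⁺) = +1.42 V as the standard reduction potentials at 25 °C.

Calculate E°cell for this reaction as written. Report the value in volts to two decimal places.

+3.08 V

The Au³⁺/Au⁺ couple has the higher reduction potential, so it is the cathode; Al³⁺/Al is oxidised at the anode.
E°cell = E°(cathode) − E°(anode) = (+1.42) − (-1.66) = +3.08 V.
Since E°cell > 0, the reaction is spontaneous under standard conditions.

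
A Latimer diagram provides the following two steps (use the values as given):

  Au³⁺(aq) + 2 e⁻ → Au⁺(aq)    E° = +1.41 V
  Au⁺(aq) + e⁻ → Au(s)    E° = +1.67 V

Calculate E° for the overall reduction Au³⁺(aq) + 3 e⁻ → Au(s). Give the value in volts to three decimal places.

+1.497 V

Since ΔG° = −nFE° is additive over sequential reductions, n₃E°₃ = n₁E°₁ + n₂E°₂.
E°₃ = (2×+1.41 + 1×+1.67) / 3 = (+4.490) / 3 = +1.497 V.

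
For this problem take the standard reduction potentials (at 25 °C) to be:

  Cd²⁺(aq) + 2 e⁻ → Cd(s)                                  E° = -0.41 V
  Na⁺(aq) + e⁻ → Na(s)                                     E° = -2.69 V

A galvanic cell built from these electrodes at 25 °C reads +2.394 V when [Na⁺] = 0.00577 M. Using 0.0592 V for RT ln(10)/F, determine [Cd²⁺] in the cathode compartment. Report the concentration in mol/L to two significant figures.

0.24 M

Cd²⁺/Cd is the cathode, Na⁺/Na the anode: E°cell = +2.28 V, n = 2.
Overall reaction: Cd²⁺(aq) + 2 Na(s) → Cd(s) + 2 Na⁺(aq); Q = [Na⁺]^2/[Cd²⁺]^1.
From E = E° − (0.0592/n) log Q: log Q = (E° − E)·n/0.0592 = (+2.28 − (+2.394))·2/0.0592 = -3.8514.
So 1·log[Cd²⁺] = 2·log(0.00577) − log Q = -4.4776 − (-3.8514) = -0.6262; [Cd²⁺] = 10^(-0.6262) ≈ 0.24 M.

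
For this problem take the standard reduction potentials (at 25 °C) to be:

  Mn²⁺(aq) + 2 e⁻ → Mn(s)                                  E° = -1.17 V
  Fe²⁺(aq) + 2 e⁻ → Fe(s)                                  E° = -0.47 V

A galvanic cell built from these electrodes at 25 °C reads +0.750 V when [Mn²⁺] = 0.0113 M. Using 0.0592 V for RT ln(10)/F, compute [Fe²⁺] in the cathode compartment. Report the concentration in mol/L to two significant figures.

0.55 M

Fe²⁺/Fe is the cathode, Mn²⁺/Mn the anode: E°cell = +0.70 V, n = 2.
Overall reaction: Fe²⁺(aq) + Mn(s) → Fe(s) + Mn²⁺(aq); Q = [Mn²⁺]^1/[Fe²⁺]^1.
From E = E° − (0.0592/n) log Q: log Q = (E° − E)·n/0.0592 = (+0.70 − (+0.750))·2/0.0592 = -1.6892.
So 1·log[Fe²⁺] = 1·log(0.0113) − log Q = -1.9469 − (-1.6892) = -0.2577; [Fe²⁺] = 10^(-0.2577) ≈ 0.55 M.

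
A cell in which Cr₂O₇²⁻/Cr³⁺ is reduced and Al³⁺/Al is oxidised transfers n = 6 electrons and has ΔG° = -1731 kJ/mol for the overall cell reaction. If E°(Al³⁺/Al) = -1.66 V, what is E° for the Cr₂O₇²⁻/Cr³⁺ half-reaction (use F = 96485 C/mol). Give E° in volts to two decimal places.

+1.33 V

E°cell = −ΔG°/(nF) = −(-1731×10³)/((6)(96485)) = +2.990 V.
Since Cr₂O₇²⁻/Cr³⁺ is the cathode and Al³⁺/Al the anode, E°cell = E°(Cr₂O₇²⁻/Cr³⁺) − E°(Al³⁺/Al).
So E°(Cr₂O₇²⁻/Cr³⁺) = E°cell + E°(Al³⁺/Al) = +2.990 + (-1.66) = +1.33 V.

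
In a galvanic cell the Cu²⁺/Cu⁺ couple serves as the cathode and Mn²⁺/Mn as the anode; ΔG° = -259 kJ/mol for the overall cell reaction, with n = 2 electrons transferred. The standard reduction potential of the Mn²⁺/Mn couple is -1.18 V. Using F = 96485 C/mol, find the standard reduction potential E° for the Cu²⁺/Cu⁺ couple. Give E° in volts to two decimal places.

E°cell = −ΔG°/(nF) = −(-259×10³)/((2)(96485)) = +1.342 V.
Since Cu²⁺/Cu⁺ is the cathode and Mn²⁺/Mn the anode, E°cell = E°(Cu²⁺/Cu⁺) − E°(Mn²⁺/Mn).
So E°(Cu²⁺/Cu⁺) = E°cell + E°(Mn²⁺/Mn) = +1.342 + (-1.18) = +0.16 V.

+0.16 V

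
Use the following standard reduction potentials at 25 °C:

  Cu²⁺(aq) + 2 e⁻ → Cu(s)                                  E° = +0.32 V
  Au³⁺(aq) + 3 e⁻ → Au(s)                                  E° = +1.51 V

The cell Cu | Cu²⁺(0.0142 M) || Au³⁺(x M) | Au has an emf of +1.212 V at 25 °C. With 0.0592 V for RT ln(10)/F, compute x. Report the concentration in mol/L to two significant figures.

Au³⁺/Au is the cathode, Cu²⁺/Cu the anode: E°cell = +1.19 V, n = 6.
Overall reaction: 2 Au³⁺(aq) + 3 Cu(s) → 2 Au(s) + 3 Cu²⁺(aq); Q = [Cu²⁺]^3/[Au³⁺]^2.
From E = E° − (0.0592/n) log Q: log Q = (E° − E)·n/0.0592 = (+1.19 − (+1.212))·6/0.0592 = -2.2297.
So 2·log[Au³⁺] = 3·log(0.0142) − log Q = -5.5431 − (-2.2297) = -3.3134; log[Au³⁺] = -3.3134 / 2 = -1.6567; [Au³⁺] = 10^(-1.6567) ≈ 0.022 M.

0.022 M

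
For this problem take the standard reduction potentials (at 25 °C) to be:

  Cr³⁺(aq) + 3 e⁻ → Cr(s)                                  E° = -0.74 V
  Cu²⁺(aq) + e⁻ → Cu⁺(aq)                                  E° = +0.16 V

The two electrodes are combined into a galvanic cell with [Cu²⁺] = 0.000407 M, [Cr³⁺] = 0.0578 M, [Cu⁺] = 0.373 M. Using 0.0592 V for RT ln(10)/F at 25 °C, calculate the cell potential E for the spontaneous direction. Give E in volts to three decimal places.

+0.749 V

Cu²⁺/Cu⁺ is the cathode (higher E°), Cr³⁺/Cr the anode: E°cell = +0.16 − (-0.74) = +0.90 V, n = 3.
Overall: 3 Cu²⁺(aq) + Cr(s) → 3 Cu⁺(aq) + Cr³⁺(aq)
Q = [Cu⁺]^3·[Cr³⁺] / ([Cu²⁺]^3); log Q = 7.648.
E = E° − (0.0592/n) log Q = +0.90 − (0.0592/3)(7.648) = +0.749 V.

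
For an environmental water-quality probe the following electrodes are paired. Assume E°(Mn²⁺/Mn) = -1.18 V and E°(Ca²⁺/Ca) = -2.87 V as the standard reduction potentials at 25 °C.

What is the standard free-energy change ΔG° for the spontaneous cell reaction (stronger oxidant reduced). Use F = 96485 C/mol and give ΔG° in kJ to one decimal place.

Mn²⁺/Mn (E° = -1.18 V) is the cathode; Ca²⁺/Ca (E° = -2.87 V) is the anode, so E°cell = +1.69 V.
Balancing electrons gives n = 2 (lcm of 2 and 2).
ΔG° = −nFE° = −(2)(96485)(+1.69) = -326,119 J = -326.1 kJ.

-326.1 kJ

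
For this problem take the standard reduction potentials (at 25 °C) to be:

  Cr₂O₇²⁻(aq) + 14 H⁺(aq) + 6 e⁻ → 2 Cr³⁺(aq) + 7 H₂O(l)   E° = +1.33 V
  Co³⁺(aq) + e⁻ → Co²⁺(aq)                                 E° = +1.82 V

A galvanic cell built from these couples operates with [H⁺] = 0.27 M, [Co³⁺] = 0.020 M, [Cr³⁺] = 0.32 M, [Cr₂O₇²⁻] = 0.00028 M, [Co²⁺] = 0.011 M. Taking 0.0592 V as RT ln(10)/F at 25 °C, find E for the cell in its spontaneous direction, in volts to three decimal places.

+0.609 V

Co³⁺/Co²⁺ is the cathode (higher E°), Cr₂O₇²⁻/Cr³⁺ the anode: E°cell = +1.82 − (+1.33) = +0.49 V, n = 6.
Overall: 6 Co³⁺(aq) + 2 Cr³⁺(aq) + 7 H₂O(l) → 6 Co²⁺(aq) + Cr₂O₇²⁻(aq) + 14 H⁺(aq)
Q = [Co²⁺]^6·[Cr₂O₇²⁻]·[H⁺]^14 / ([Co³⁺]^6·[Cr³⁺]^2); log Q = -12.082.
E = E° − (0.0592/n) log Q = +0.49 − (0.0592/6)(-12.082) = +0.609 V.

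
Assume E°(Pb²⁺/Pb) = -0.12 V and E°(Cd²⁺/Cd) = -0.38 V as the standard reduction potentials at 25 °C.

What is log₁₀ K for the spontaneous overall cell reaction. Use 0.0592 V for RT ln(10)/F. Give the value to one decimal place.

8.8

Cathode: Pb²⁺/Pb; anode: Cd²⁺/Cd. E°cell = +0.26 V, n = 2.
log K = nE°cell / 0.0592 = (2)(+0.26) / 0.0592 = 8.8.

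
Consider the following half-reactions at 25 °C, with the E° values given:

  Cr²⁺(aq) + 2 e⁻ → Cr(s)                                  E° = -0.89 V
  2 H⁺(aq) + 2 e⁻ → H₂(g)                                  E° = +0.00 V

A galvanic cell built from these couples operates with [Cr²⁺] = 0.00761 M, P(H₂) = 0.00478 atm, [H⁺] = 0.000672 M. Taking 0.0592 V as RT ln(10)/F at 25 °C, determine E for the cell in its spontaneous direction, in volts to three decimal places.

+0.834 V

H⁺/H₂ is the cathode (higher E°), Cr²⁺/Cr the anode: E°cell = +0.00 − (-0.89) = +0.89 V, n = 2.
Overall: 2 H⁺(aq) + Cr(s) → H₂(g) + Cr²⁺(aq)
Q = P(H₂)·[Cr²⁺] / ([H⁺]^2); log Q = 1.906.
E = E° − (0.0592/n) log Q = +0.89 − (0.0592/2)(1.906) = +0.834 V.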